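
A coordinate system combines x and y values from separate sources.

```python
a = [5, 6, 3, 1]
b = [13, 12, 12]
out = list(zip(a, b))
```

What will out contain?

Step 1: zip stops at shortest (len(a)=4, len(b)=3):
  Index 0: (5, 13)
  Index 1: (6, 12)
  Index 2: (3, 12)
Step 2: Last element of a (1) has no pair, dropped.
Therefore out = [(5, 13), (6, 12), (3, 12)].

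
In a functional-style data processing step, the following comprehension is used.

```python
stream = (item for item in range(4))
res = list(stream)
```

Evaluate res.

Step 1: Generator expression iterates range(4): [0, 1, 2, 3].
Step 2: list() collects all values.
Therefore res = [0, 1, 2, 3].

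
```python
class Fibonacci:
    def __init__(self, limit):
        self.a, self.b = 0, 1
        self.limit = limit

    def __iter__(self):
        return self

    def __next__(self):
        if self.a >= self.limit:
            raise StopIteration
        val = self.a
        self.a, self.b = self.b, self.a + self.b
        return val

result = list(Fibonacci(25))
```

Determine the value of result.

Step 1: Fibonacci-like sequence (a=0, b=1) until >= 25:
  Yield 0, then a,b = 1,1
  Yield 1, then a,b = 1,2
  Yield 1, then a,b = 2,3
  Yield 2, then a,b = 3,5
  Yield 3, then a,b = 5,8
  Yield 5, then a,b = 8,13
  Yield 8, then a,b = 13,21
  Yield 13, then a,b = 21,34
  Yield 21, then a,b = 34,55
Step 2: 34 >= 25, stop.
Therefore result = [0, 1, 1, 2, 3, 5, 8, 13, 21].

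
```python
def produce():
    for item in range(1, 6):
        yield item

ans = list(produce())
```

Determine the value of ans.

Step 1: The generator yields each value from range(1, 6).
Step 2: list() consumes all yields: [1, 2, 3, 4, 5].
Therefore ans = [1, 2, 3, 4, 5].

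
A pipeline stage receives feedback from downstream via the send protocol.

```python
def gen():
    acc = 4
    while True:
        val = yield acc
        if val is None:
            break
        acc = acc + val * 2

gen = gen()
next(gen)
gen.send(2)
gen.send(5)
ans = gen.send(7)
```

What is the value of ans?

Step 1: next() -> yield acc=4.
Step 2: send(2) -> val=2, acc = 4 + 2*2 = 8, yield 8.
Step 3: send(5) -> val=5, acc = 8 + 5*2 = 18, yield 18.
Step 4: send(7) -> val=7, acc = 18 + 7*2 = 32, yield 32.
Therefore ans = 32.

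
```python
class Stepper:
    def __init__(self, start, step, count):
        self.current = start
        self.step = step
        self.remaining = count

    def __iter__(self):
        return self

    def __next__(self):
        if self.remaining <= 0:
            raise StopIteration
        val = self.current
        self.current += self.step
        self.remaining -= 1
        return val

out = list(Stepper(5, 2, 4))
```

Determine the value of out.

Step 1: Stepper starts at 5, increments by 2, for 4 steps:
  Yield 5, then current += 2
  Yield 7, then current += 2
  Yield 9, then current += 2
  Yield 11, then current += 2
Therefore out = [5, 7, 9, 11].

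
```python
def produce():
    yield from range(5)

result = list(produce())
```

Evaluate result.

Step 1: yield from delegates to the iterable, yielding each element.
Step 2: Collected values: [0, 1, 2, 3, 4].
Therefore result = [0, 1, 2, 3, 4].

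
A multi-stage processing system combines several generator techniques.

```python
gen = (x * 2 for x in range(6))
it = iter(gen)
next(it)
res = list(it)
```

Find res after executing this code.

Step 1: Generator produces [0, 2, 4, 6, 8, 10].
Step 2: next(it) consumes first element (0).
Step 3: list(it) collects remaining: [2, 4, 6, 8, 10].
Therefore res = [2, 4, 6, 8, 10].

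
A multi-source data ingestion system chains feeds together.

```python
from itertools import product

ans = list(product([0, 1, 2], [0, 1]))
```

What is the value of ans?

Step 1: product([0, 1, 2], [0, 1]) gives all pairs:
  (0, 0)
  (0, 1)
  (1, 0)
  (1, 1)
  (2, 0)
  (2, 1)
Therefore ans = [(0, 0), (0, 1), (1, 0), (1, 1), (2, 0), (2, 1)].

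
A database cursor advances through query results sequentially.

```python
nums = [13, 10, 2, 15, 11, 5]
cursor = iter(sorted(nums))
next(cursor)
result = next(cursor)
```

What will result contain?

Step 1: sorted([13, 10, 2, 15, 11, 5]) = [2, 5, 10, 11, 13, 15].
Step 2: Create iterator and skip 1 elements.
Step 3: next() returns 5.
Therefore result = 5.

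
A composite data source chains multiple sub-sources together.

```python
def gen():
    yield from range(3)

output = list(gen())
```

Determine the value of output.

Step 1: yield from delegates to the iterable, yielding each element.
Step 2: Collected values: [0, 1, 2].
Therefore output = [0, 1, 2].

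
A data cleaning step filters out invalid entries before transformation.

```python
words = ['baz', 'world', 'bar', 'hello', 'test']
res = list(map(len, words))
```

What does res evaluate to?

Step 1: Map len() to each word:
  'baz' -> 3
  'world' -> 5
  'bar' -> 3
  'hello' -> 5
  'test' -> 4
Therefore res = [3, 5, 3, 5, 4].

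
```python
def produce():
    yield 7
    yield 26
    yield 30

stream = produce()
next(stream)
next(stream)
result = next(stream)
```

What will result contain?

Step 1: produce() creates a generator.
Step 2: next(stream) yields 7 (consumed and discarded).
Step 3: next(stream) yields 26 (consumed and discarded).
Step 4: next(stream) yields 30, assigned to result.
Therefore result = 30.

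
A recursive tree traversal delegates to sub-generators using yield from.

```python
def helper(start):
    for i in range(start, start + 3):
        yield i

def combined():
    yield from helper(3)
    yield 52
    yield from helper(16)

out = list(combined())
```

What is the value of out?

Step 1: combined() delegates to helper(3):
  yield 3
  yield 4
  yield 5
Step 2: yield 52
Step 3: Delegates to helper(16):
  yield 16
  yield 17
  yield 18
Therefore out = [3, 4, 5, 52, 16, 17, 18].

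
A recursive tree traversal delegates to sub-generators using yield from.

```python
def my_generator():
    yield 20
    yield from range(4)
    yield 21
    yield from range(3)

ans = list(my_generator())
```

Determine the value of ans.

Step 1: Trace yields in order:
  yield 20
  yield 0
  yield 1
  yield 2
  yield 3
  yield 21
  yield 0
  yield 1
  yield 2
Therefore ans = [20, 0, 1, 2, 3, 21, 0, 1, 2].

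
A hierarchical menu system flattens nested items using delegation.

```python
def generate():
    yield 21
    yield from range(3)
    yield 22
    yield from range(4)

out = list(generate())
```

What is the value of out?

Step 1: Trace yields in order:
  yield 21
  yield 0
  yield 1
  yield 2
  yield 22
  yield 0
  yield 1
  yield 2
  yield 3
Therefore out = [21, 0, 1, 2, 22, 0, 1, 2, 3].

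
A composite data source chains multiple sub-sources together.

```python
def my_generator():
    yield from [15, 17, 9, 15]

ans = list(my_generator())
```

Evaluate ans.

Step 1: yield from delegates to the iterable, yielding each element.
Step 2: Collected values: [15, 17, 9, 15].
Therefore ans = [15, 17, 9, 15].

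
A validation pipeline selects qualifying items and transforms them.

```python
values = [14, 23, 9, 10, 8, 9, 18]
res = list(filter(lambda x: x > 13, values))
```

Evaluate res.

Step 1: Filter elements > 13:
  14: kept
  23: kept
  9: removed
  10: removed
  8: removed
  9: removed
  18: kept
Therefore res = [14, 23, 18].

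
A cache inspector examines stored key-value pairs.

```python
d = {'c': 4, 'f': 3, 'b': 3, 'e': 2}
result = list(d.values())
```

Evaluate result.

Step 1: d.values() returns the dictionary values in insertion order.
Therefore result = [4, 3, 3, 2].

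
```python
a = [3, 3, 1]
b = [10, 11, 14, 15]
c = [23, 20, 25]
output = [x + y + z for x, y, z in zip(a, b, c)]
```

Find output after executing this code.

Step 1: zip three lists (truncates to shortest, len=3):
  3 + 10 + 23 = 36
  3 + 11 + 20 = 34
  1 + 14 + 25 = 40
Therefore output = [36, 34, 40].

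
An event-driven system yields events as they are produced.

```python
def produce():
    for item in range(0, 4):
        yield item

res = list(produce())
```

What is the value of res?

Step 1: The generator yields each value from range(0, 4).
Step 2: list() consumes all yields: [0, 1, 2, 3].
Therefore res = [0, 1, 2, 3].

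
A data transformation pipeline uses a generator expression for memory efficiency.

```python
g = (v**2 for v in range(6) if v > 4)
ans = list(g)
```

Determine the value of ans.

Step 1: For range(6), keep v > 4, then square:
  v=0: 0 <= 4, excluded
  v=1: 1 <= 4, excluded
  v=2: 2 <= 4, excluded
  v=3: 3 <= 4, excluded
  v=4: 4 <= 4, excluded
  v=5: 5 > 4, yield 5**2 = 25
Therefore ans = [25].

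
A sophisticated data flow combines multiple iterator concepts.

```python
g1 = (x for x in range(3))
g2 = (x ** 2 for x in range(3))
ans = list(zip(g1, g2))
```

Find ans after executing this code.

Step 1: g1 produces [0, 1, 2].
Step 2: g2 produces [0, 1, 4].
Step 3: zip pairs them: [(0, 0), (1, 1), (2, 4)].
Therefore ans = [(0, 0), (1, 1), (2, 4)].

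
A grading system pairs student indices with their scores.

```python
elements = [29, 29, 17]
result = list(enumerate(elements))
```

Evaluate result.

Step 1: enumerate pairs each element with its index:
  (0, 29)
  (1, 29)
  (2, 17)
Therefore result = [(0, 29), (1, 29), (2, 17)].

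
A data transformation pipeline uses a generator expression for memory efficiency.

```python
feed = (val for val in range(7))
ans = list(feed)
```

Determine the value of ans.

Step 1: Generator expression iterates range(7): [0, 1, 2, 3, 4, 5, 6].
Step 2: list() collects all values.
Therefore ans = [0, 1, 2, 3, 4, 5, 6].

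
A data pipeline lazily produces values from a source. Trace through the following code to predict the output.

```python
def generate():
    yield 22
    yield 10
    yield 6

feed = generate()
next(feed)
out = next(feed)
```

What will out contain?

Step 1: generate() creates a generator.
Step 2: next(feed) yields 22 (consumed and discarded).
Step 3: next(feed) yields 10, assigned to out.
Therefore out = 10.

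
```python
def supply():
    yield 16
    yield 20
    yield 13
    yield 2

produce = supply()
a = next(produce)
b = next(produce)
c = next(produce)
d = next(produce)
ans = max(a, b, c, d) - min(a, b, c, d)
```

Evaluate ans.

Step 1: Create generator and consume all values:
  a = next(produce) = 16
  b = next(produce) = 20
  c = next(produce) = 13
  d = next(produce) = 2
Step 2: max = 20, min = 2, ans = 20 - 2 = 18.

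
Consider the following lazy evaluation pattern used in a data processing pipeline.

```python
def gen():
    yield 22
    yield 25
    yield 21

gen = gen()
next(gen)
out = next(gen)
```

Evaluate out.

Step 1: gen() creates a generator.
Step 2: next(gen) yields 22 (consumed and discarded).
Step 3: next(gen) yields 25, assigned to out.
Therefore out = 25.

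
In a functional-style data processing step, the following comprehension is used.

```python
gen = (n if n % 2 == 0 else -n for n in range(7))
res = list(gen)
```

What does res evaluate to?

Step 1: For each n in range(7), yield n if even, else -n:
  n=0: even, yield 0
  n=1: odd, yield -1
  n=2: even, yield 2
  n=3: odd, yield -3
  n=4: even, yield 4
  n=5: odd, yield -5
  n=6: even, yield 6
Therefore res = [0, -1, 2, -3, 4, -5, 6].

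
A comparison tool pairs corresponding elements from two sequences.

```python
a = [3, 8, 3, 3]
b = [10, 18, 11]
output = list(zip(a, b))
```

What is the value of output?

Step 1: zip stops at shortest (len(a)=4, len(b)=3):
  Index 0: (3, 10)
  Index 1: (8, 18)
  Index 2: (3, 11)
Step 2: Last element of a (3) has no pair, dropped.
Therefore output = [(3, 10), (8, 18), (3, 11)].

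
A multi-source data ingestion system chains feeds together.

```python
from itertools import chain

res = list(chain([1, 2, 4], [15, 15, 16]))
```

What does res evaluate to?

Step 1: chain() concatenates iterables: [1, 2, 4] + [15, 15, 16].
Therefore res = [1, 2, 4, 15, 15, 16].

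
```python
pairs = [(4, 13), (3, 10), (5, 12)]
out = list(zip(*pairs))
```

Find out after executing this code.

Step 1: zip(*pairs) transposes: unzips [(4, 13), (3, 10), (5, 12)] into separate sequences.
Step 2: First elements: (4, 3, 5), second elements: (13, 10, 12).
Therefore out = [(4, 3, 5), (13, 10, 12)].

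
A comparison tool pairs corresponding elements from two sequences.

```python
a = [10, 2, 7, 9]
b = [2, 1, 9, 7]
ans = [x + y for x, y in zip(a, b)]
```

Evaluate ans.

Step 1: Add corresponding elements:
  10 + 2 = 12
  2 + 1 = 3
  7 + 9 = 16
  9 + 7 = 16
Therefore ans = [12, 3, 16, 16].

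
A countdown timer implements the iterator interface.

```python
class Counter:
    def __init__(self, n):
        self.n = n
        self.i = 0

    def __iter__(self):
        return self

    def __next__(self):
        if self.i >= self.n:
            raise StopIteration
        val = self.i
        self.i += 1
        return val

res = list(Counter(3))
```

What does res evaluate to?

Step 1: Counter(3) creates an iterator counting 0 to 2.
Step 2: list() consumes all values: [0, 1, 2].
Therefore res = [0, 1, 2].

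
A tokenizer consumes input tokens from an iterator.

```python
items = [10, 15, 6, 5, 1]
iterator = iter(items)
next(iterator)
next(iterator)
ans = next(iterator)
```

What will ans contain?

Step 1: Create iterator over [10, 15, 6, 5, 1].
Step 2: next() consumes 10.
Step 3: next() consumes 15.
Step 4: next() returns 6.
Therefore ans = 6.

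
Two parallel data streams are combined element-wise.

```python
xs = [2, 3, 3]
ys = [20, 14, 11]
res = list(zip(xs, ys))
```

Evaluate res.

Step 1: zip pairs elements at same index:
  Index 0: (2, 20)
  Index 1: (3, 14)
  Index 2: (3, 11)
Therefore res = [(2, 20), (3, 14), (3, 11)].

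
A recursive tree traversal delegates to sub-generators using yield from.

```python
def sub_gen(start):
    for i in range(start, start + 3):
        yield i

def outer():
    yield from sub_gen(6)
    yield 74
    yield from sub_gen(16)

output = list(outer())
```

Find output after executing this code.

Step 1: outer() delegates to sub_gen(6):
  yield 6
  yield 7
  yield 8
Step 2: yield 74
Step 3: Delegates to sub_gen(16):
  yield 16
  yield 17
  yield 18
Therefore output = [6, 7, 8, 74, 16, 17, 18].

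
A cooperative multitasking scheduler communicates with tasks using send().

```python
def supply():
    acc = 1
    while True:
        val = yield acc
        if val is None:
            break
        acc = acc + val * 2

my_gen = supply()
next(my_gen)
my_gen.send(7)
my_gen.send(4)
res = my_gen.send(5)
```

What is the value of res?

Step 1: next() -> yield acc=1.
Step 2: send(7) -> val=7, acc = 1 + 7*2 = 15, yield 15.
Step 3: send(4) -> val=4, acc = 15 + 4*2 = 23, yield 23.
Step 4: send(5) -> val=5, acc = 23 + 5*2 = 33, yield 33.
Therefore res = 33.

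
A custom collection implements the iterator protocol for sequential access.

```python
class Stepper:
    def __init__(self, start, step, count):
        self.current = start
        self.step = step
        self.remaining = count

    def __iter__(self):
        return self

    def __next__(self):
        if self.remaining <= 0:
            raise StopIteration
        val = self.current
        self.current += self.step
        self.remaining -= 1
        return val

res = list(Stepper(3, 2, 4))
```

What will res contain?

Step 1: Stepper starts at 3, increments by 2, for 4 steps:
  Yield 3, then current += 2
  Yield 5, then current += 2
  Yield 7, then current += 2
  Yield 9, then current += 2
Therefore res = [3, 5, 7, 9].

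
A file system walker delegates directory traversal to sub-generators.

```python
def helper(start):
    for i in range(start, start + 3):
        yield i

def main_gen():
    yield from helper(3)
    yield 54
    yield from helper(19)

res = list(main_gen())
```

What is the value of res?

Step 1: main_gen() delegates to helper(3):
  yield 3
  yield 4
  yield 5
Step 2: yield 54
Step 3: Delegates to helper(19):
  yield 19
  yield 20
  yield 21
Therefore res = [3, 4, 5, 54, 19, 20, 21].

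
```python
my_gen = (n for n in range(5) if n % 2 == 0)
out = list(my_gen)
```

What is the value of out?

Step 1: Filter range(5) keeping only even values:
  n=0: even, included
  n=1: odd, excluded
  n=2: even, included
  n=3: odd, excluded
  n=4: even, included
Therefore out = [0, 2, 4].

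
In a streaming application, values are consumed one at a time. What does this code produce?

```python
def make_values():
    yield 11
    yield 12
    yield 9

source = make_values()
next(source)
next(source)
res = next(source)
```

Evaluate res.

Step 1: make_values() creates a generator.
Step 2: next(source) yields 11 (consumed and discarded).
Step 3: next(source) yields 12 (consumed and discarded).
Step 4: next(source) yields 9, assigned to res.
Therefore res = 9.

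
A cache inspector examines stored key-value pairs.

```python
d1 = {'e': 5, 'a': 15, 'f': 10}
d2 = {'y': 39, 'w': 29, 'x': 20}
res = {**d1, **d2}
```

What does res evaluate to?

Step 1: Merge d1 and d2 (d2 values override on key conflicts).
Step 2: d1 has keys ['e', 'a', 'f'], d2 has keys ['y', 'w', 'x'].
Therefore res = {'e': 5, 'a': 15, 'f': 10, 'y': 39, 'w': 29, 'x': 20}.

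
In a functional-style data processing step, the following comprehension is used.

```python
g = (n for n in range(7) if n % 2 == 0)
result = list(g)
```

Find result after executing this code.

Step 1: Filter range(7) keeping only even values:
  n=0: even, included
  n=1: odd, excluded
  n=2: even, included
  n=3: odd, excluded
  n=4: even, included
  n=5: odd, excluded
  n=6: even, included
Therefore result = [0, 2, 4, 6].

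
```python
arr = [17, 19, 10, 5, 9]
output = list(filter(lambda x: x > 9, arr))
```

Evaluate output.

Step 1: Filter elements > 9:
  17: kept
  19: kept
  10: kept
  5: removed
  9: removed
Therefore output = [17, 19, 10].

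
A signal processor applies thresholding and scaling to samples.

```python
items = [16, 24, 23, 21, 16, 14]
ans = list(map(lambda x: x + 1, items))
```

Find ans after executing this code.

Step 1: Apply lambda x: x + 1 to each element:
  16 -> 17
  24 -> 25
  23 -> 24
  21 -> 22
  16 -> 17
  14 -> 15
Therefore ans = [17, 25, 24, 22, 17, 15].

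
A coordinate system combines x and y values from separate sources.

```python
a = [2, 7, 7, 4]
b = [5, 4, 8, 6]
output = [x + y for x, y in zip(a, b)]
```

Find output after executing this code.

Step 1: Add corresponding elements:
  2 + 5 = 7
  7 + 4 = 11
  7 + 8 = 15
  4 + 6 = 10
Therefore output = [7, 11, 15, 10].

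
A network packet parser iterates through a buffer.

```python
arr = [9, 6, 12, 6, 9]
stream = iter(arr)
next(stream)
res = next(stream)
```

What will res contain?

Step 1: Create iterator over [9, 6, 12, 6, 9].
Step 2: next() consumes 9.
Step 3: next() returns 6.
Therefore res = 6.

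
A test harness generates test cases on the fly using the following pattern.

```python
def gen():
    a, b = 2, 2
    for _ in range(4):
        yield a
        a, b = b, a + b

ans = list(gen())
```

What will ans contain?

Step 1: Fibonacci-like sequence starting with a=2, b=2:
  Iteration 1: yield a=2, then a,b = 2,4
  Iteration 2: yield a=2, then a,b = 4,6
  Iteration 3: yield a=4, then a,b = 6,10
  Iteration 4: yield a=6, then a,b = 10,16
Therefore ans = [2, 2, 4, 6].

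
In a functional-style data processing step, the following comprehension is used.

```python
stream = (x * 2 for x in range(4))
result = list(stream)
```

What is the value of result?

Step 1: For each x in range(4), compute x*2:
  x=0: 0*2 = 0
  x=1: 1*2 = 2
  x=2: 2*2 = 4
  x=3: 3*2 = 6
Therefore result = [0, 2, 4, 6].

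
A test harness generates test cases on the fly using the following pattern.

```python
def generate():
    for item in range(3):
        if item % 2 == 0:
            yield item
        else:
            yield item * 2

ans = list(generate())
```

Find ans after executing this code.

Step 1: For each item in range(3), yield item if even, else item*2:
  item=0 (even): yield 0
  item=1 (odd): yield 1*2 = 2
  item=2 (even): yield 2
Therefore ans = [0, 2, 2].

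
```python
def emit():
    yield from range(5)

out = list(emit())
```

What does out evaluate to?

Step 1: yield from delegates to the iterable, yielding each element.
Step 2: Collected values: [0, 1, 2, 3, 4].
Therefore out = [0, 1, 2, 3, 4].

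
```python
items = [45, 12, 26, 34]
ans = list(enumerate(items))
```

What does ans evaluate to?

Step 1: enumerate pairs each element with its index:
  (0, 45)
  (1, 12)
  (2, 26)
  (3, 34)
Therefore ans = [(0, 45), (1, 12), (2, 26), (3, 34)].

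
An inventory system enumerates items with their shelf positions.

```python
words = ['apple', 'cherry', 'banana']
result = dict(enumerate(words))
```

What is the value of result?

Step 1: enumerate pairs indices with words:
  0 -> 'apple'
  1 -> 'cherry'
  2 -> 'banana'
Therefore result = {0: 'apple', 1: 'cherry', 2: 'banana'}.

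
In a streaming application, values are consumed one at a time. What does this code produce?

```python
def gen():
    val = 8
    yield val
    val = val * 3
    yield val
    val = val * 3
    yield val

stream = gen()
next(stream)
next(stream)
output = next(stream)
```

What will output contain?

Step 1: Trace through generator execution:
  Yield 1: val starts at 8, yield 8
  Yield 2: val = 8 * 3 = 24, yield 24
  Yield 3: val = 24 * 3 = 72, yield 72
Step 2: First next() gets 8, second next() gets the second value, third next() yields 72.
Therefore output = 72.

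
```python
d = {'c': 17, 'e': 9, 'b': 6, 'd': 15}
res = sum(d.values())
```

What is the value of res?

Step 1: d.values() = [17, 9, 6, 15].
Step 2: sum = 47.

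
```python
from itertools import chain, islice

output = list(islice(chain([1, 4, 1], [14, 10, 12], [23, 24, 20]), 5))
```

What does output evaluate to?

Step 1: chain([1, 4, 1], [14, 10, 12], [23, 24, 20]) = [1, 4, 1, 14, 10, 12, 23, 24, 20].
Step 2: islice takes first 5 elements: [1, 4, 1, 14, 10].
Therefore output = [1, 4, 1, 14, 10].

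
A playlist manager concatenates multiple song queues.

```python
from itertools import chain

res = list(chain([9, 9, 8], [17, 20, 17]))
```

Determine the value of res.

Step 1: chain() concatenates iterables: [9, 9, 8] + [17, 20, 17].
Therefore res = [9, 9, 8, 17, 20, 17].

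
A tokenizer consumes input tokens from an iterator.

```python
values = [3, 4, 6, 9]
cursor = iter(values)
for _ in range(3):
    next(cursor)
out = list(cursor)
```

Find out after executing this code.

Step 1: Create iterator over [3, 4, 6, 9].
Step 2: Advance 3 positions (consuming [3, 4, 6]).
Step 3: list() collects remaining elements: [9].
Therefore out = [9].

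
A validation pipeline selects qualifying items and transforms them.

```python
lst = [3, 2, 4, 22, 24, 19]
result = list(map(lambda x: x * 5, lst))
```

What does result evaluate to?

Step 1: Apply lambda x: x * 5 to each element:
  3 -> 15
  2 -> 10
  4 -> 20
  22 -> 110
  24 -> 120
  19 -> 95
Therefore result = [15, 10, 20, 110, 120, 95].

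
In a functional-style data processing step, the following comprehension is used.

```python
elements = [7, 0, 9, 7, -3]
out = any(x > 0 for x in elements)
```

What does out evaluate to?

Step 1: Check x > 0 for each element in [7, 0, 9, 7, -3]:
  7 > 0: True
  0 > 0: False
  9 > 0: True
  7 > 0: True
  -3 > 0: False
Step 2: any() returns True.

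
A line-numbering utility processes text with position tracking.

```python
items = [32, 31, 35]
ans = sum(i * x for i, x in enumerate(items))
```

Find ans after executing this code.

Step 1: Compute i * x for each (i, x) in enumerate([32, 31, 35]):
  i=0, x=32: 0*32 = 0
  i=1, x=31: 1*31 = 31
  i=2, x=35: 2*35 = 70
Step 2: sum = 0 + 31 + 70 = 101.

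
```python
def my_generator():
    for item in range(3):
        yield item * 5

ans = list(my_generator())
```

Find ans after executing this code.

Step 1: For each item in range(3), yield item * 5:
  item=0: yield 0 * 5 = 0
  item=1: yield 1 * 5 = 5
  item=2: yield 2 * 5 = 10
Therefore ans = [0, 5, 10].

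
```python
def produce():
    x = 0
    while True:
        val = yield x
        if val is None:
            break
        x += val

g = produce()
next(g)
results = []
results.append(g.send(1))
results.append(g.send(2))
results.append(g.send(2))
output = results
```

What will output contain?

Step 1: next(g) -> yield 0.
Step 2: send(1) -> x = 1, yield 1.
Step 3: send(2) -> x = 3, yield 3.
Step 4: send(2) -> x = 5, yield 5.
Therefore output = [1, 3, 5].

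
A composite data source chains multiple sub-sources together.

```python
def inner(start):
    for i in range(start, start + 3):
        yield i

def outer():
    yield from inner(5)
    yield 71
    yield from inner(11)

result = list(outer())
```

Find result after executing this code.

Step 1: outer() delegates to inner(5):
  yield 5
  yield 6
  yield 7
Step 2: yield 71
Step 3: Delegates to inner(11):
  yield 11
  yield 12
  yield 13
Therefore result = [5, 6, 7, 71, 11, 12, 13].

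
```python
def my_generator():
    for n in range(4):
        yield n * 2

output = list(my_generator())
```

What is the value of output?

Step 1: For each n in range(4), yield n * 2:
  n=0: yield 0 * 2 = 0
  n=1: yield 1 * 2 = 2
  n=2: yield 2 * 2 = 4
  n=3: yield 3 * 2 = 6
Therefore output = [0, 2, 4, 6].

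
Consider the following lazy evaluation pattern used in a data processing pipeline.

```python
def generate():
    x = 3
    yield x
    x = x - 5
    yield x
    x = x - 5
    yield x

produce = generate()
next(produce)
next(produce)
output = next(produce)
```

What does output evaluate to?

Step 1: Trace through generator execution:
  Yield 1: x starts at 3, yield 3
  Yield 2: x = 3 - 5 = -2, yield -2
  Yield 3: x = -2 - 5 = -7, yield -7
Step 2: First next() gets 3, second next() gets the second value, third next() yields -7.
Therefore output = -7.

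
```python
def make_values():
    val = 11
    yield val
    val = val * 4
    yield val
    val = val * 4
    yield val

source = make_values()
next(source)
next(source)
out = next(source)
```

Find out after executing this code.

Step 1: Trace through generator execution:
  Yield 1: val starts at 11, yield 11
  Yield 2: val = 11 * 4 = 44, yield 44
  Yield 3: val = 44 * 4 = 176, yield 176
Step 2: First next() gets 11, second next() gets the second value, third next() yields 176.
Therefore out = 176.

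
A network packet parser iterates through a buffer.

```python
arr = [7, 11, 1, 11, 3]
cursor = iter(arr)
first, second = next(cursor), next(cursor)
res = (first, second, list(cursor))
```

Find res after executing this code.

Step 1: Create iterator over [7, 11, 1, 11, 3].
Step 2: first = 7, second = 11.
Step 3: Remaining elements: [1, 11, 3].
Therefore res = (7, 11, [1, 11, 3]).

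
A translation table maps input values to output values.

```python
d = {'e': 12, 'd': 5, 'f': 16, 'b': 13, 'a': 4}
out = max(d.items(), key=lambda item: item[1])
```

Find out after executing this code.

Step 1: Find item with maximum value:
  ('e', 12)
  ('d', 5)
  ('f', 16)
  ('b', 13)
  ('a', 4)
Step 2: Maximum value is 16 at key 'f'.
Therefore out = ('f', 16).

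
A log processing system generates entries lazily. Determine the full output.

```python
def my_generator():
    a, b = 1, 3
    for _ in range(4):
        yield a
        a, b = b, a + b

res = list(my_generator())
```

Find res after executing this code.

Step 1: Fibonacci-like sequence starting with a=1, b=3:
  Iteration 1: yield a=1, then a,b = 3,4
  Iteration 2: yield a=3, then a,b = 4,7
  Iteration 3: yield a=4, then a,b = 7,11
  Iteration 4: yield a=7, then a,b = 11,18
Therefore res = [1, 3, 4, 7].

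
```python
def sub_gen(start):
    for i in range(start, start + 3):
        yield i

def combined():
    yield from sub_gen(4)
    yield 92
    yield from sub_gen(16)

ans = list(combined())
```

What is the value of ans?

Step 1: combined() delegates to sub_gen(4):
  yield 4
  yield 5
  yield 6
Step 2: yield 92
Step 3: Delegates to sub_gen(16):
  yield 16
  yield 17
  yield 18
Therefore ans = [4, 5, 6, 92, 16, 17, 18].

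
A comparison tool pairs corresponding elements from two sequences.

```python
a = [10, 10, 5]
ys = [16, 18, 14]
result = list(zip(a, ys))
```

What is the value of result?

Step 1: zip pairs elements at same index:
  Index 0: (10, 16)
  Index 1: (10, 18)
  Index 2: (5, 14)
Therefore result = [(10, 16), (10, 18), (5, 14)].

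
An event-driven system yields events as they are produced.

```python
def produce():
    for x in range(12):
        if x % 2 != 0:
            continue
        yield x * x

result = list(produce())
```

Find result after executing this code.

Step 1: Only yield x**2 when x is divisible by 2:
  x=0: 0 % 2 == 0, yield 0**2 = 0
  x=2: 2 % 2 == 0, yield 2**2 = 4
  x=4: 4 % 2 == 0, yield 4**2 = 16
  x=6: 6 % 2 == 0, yield 6**2 = 36
  x=8: 8 % 2 == 0, yield 8**2 = 64
  x=10: 10 % 2 == 0, yield 10**2 = 100
Therefore result = [0, 4, 16, 36, 64, 100].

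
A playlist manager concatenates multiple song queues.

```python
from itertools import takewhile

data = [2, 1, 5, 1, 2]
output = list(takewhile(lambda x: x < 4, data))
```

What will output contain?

Step 1: takewhile stops at first element >= 4:
  2 < 4: take
  1 < 4: take
  5 >= 4: stop
Therefore output = [2, 1].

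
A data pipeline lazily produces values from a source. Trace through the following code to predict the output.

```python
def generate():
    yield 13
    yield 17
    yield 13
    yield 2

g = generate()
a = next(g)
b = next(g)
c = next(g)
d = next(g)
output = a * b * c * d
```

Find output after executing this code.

Step 1: Create generator and consume all values:
  a = next(g) = 13
  b = next(g) = 17
  c = next(g) = 13
  d = next(g) = 2
Step 2: output = 13 * 17 * 13 * 2 = 5746.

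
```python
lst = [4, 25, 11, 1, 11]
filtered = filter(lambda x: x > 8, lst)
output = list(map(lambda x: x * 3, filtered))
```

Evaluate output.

Step 1: Filter lst for elements > 8:
  4: removed
  25: kept
  11: kept
  1: removed
  11: kept
Step 2: Map x * 3 on filtered [25, 11, 11]:
  25 -> 75
  11 -> 33
  11 -> 33
Therefore output = [75, 33, 33].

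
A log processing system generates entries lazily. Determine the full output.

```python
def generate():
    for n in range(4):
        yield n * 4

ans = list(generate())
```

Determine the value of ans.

Step 1: For each n in range(4), yield n * 4:
  n=0: yield 0 * 4 = 0
  n=1: yield 1 * 4 = 4
  n=2: yield 2 * 4 = 8
  n=3: yield 3 * 4 = 12
Therefore ans = [0, 4, 8, 12].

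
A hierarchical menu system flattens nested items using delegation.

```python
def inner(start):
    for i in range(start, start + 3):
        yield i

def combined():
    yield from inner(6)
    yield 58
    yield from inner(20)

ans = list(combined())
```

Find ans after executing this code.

Step 1: combined() delegates to inner(6):
  yield 6
  yield 7
  yield 8
Step 2: yield 58
Step 3: Delegates to inner(20):
  yield 20
  yield 21
  yield 22
Therefore ans = [6, 7, 8, 58, 20, 21, 22].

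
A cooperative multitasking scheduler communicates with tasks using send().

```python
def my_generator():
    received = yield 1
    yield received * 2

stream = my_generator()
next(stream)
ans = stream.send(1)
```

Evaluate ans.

Step 1: next(stream) advances to first yield, producing 1.
Step 2: send(1) resumes, received = 1.
Step 3: yield received * 2 = 1 * 2 = 2.
Therefore ans = 2.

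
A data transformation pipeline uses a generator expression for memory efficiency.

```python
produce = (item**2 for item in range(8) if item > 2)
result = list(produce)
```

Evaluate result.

Step 1: For range(8), keep item > 2, then square:
  item=0: 0 <= 2, excluded
  item=1: 1 <= 2, excluded
  item=2: 2 <= 2, excluded
  item=3: 3 > 2, yield 3**2 = 9
  item=4: 4 > 2, yield 4**2 = 16
  item=5: 5 > 2, yield 5**2 = 25
  item=6: 6 > 2, yield 6**2 = 36
  item=7: 7 > 2, yield 7**2 = 49
Therefore result = [9, 16, 25, 36, 49].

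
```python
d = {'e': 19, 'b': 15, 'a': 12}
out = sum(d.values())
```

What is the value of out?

Step 1: d.values() = [19, 15, 12].
Step 2: sum = 46.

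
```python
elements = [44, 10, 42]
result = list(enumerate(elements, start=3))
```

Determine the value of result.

Step 1: enumerate with start=3:
  (3, 44)
  (4, 10)
  (5, 42)
Therefore result = [(3, 44), (4, 10), (5, 42)].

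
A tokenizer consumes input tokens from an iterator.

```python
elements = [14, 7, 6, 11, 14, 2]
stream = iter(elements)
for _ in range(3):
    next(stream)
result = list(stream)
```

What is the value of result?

Step 1: Create iterator over [14, 7, 6, 11, 14, 2].
Step 2: Advance 3 positions (consuming [14, 7, 6]).
Step 3: list() collects remaining elements: [11, 14, 2].
Therefore result = [11, 14, 2].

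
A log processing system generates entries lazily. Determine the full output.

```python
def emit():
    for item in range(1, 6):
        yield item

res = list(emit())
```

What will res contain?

Step 1: The generator yields each value from range(1, 6).
Step 2: list() consumes all yields: [1, 2, 3, 4, 5].
Therefore res = [1, 2, 3, 4, 5].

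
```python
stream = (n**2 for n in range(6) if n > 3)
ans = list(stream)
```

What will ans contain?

Step 1: For range(6), keep n > 3, then square:
  n=0: 0 <= 3, excluded
  n=1: 1 <= 3, excluded
  n=2: 2 <= 3, excluded
  n=3: 3 <= 3, excluded
  n=4: 4 > 3, yield 4**2 = 16
  n=5: 5 > 3, yield 5**2 = 25
Therefore ans = [16, 25].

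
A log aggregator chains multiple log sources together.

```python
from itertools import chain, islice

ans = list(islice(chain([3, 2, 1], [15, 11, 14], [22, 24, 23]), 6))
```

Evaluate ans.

Step 1: chain([3, 2, 1], [15, 11, 14], [22, 24, 23]) = [3, 2, 1, 15, 11, 14, 22, 24, 23].
Step 2: islice takes first 6 elements: [3, 2, 1, 15, 11, 14].
Therefore ans = [3, 2, 1, 15, 11, 14].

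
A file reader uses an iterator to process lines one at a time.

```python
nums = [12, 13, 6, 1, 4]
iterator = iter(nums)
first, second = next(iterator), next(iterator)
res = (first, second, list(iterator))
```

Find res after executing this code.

Step 1: Create iterator over [12, 13, 6, 1, 4].
Step 2: first = 12, second = 13.
Step 3: Remaining elements: [6, 1, 4].
Therefore res = (12, 13, [6, 1, 4]).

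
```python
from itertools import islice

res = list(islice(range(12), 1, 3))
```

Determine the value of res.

Step 1: islice(range(12), 1, 3) takes elements at indices [1, 3).
Step 2: Elements: [1, 2].
Therefore res = [1, 2].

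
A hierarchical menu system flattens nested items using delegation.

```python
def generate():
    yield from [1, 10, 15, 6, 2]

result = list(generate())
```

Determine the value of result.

Step 1: yield from delegates to the iterable, yielding each element.
Step 2: Collected values: [1, 10, 15, 6, 2].
Therefore result = [1, 10, 15, 6, 2].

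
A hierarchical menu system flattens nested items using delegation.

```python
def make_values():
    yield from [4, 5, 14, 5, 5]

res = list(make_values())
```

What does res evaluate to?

Step 1: yield from delegates to the iterable, yielding each element.
Step 2: Collected values: [4, 5, 14, 5, 5].
Therefore res = [4, 5, 14, 5, 5].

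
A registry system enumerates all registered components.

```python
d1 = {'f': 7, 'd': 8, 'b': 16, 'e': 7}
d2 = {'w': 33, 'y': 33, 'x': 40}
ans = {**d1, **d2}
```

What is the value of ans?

Step 1: Merge d1 and d2 (d2 values override on key conflicts).
Step 2: d1 has keys ['f', 'd', 'b', 'e'], d2 has keys ['w', 'y', 'x'].
Therefore ans = {'f': 7, 'd': 8, 'b': 16, 'e': 7, 'w': 33, 'y': 33, 'x': 40}.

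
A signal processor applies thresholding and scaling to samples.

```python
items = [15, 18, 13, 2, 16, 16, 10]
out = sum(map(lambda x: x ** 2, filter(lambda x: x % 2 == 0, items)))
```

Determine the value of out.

Step 1: Filter even numbers from [15, 18, 13, 2, 16, 16, 10]: [18, 2, 16, 16, 10]
Step 2: Square each: [324, 4, 256, 256, 100]
Step 3: Sum = 940.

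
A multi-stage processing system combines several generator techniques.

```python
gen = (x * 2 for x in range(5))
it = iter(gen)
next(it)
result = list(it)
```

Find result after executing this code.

Step 1: Generator produces [0, 2, 4, 6, 8].
Step 2: next(it) consumes first element (0).
Step 3: list(it) collects remaining: [2, 4, 6, 8].
Therefore result = [2, 4, 6, 8].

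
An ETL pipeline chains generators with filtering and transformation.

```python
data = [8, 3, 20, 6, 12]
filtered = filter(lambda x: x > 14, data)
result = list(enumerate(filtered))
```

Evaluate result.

Step 1: Filter [8, 3, 20, 6, 12] for > 14: [20].
Step 2: enumerate re-indexes from 0: [(0, 20)].
Therefore result = [(0, 20)].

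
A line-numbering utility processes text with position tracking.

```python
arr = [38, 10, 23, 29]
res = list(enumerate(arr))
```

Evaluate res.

Step 1: enumerate pairs each element with its index:
  (0, 38)
  (1, 10)
  (2, 23)
  (3, 29)
Therefore res = [(0, 38), (1, 10), (2, 23), (3, 29)].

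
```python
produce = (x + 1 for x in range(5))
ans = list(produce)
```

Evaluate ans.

Step 1: For each x in range(5), compute x+1:
  x=0: 0+1 = 1
  x=1: 1+1 = 2
  x=2: 2+1 = 3
  x=3: 3+1 = 4
  x=4: 4+1 = 5
Therefore ans = [1, 2, 3, 4, 5].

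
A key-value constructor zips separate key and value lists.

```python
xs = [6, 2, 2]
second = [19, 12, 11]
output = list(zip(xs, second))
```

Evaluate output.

Step 1: zip pairs elements at same index:
  Index 0: (6, 19)
  Index 1: (2, 12)
  Index 2: (2, 11)
Therefore output = [(6, 19), (2, 12), (2, 11)].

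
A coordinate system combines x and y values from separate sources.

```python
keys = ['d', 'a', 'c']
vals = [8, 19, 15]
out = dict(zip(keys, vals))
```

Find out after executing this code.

Step 1: zip pairs keys with values:
  'd' -> 8
  'a' -> 19
  'c' -> 15
Therefore out = {'d': 8, 'a': 19, 'c': 15}.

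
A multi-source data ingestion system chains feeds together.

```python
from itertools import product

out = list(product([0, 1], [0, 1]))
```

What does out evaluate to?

Step 1: product([0, 1], [0, 1]) gives all pairs:
  (0, 0)
  (0, 1)
  (1, 0)
  (1, 1)
Therefore out = [(0, 0), (0, 1), (1, 0), (1, 1)].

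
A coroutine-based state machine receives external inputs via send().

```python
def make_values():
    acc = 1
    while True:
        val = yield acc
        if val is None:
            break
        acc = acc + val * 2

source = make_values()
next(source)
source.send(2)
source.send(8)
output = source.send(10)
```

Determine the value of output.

Step 1: next() -> yield acc=1.
Step 2: send(2) -> val=2, acc = 1 + 2*2 = 5, yield 5.
Step 3: send(8) -> val=8, acc = 5 + 8*2 = 21, yield 21.
Step 4: send(10) -> val=10, acc = 21 + 10*2 = 41, yield 41.
Therefore output = 41.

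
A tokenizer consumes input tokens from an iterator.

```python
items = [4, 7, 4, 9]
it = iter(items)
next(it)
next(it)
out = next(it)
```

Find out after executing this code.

Step 1: Create iterator over [4, 7, 4, 9].
Step 2: next() consumes 4.
Step 3: next() consumes 7.
Step 4: next() returns 4.
Therefore out = 4.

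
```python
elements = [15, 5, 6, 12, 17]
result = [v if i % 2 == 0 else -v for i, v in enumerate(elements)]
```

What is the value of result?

Step 1: For each (i, v), keep v if i is even, negate if odd:
  i=0 (even): keep 15
  i=1 (odd): negate to -5
  i=2 (even): keep 6
  i=3 (odd): negate to -12
  i=4 (even): keep 17
Therefore result = [15, -5, 6, -12, 17].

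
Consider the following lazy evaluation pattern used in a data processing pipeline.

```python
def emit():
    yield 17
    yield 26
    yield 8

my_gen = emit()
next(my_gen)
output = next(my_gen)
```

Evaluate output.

Step 1: emit() creates a generator.
Step 2: next(my_gen) yields 17 (consumed and discarded).
Step 3: next(my_gen) yields 26, assigned to output.
Therefore output = 26.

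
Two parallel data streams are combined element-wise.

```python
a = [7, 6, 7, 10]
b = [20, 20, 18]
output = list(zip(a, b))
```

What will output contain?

Step 1: zip stops at shortest (len(a)=4, len(b)=3):
  Index 0: (7, 20)
  Index 1: (6, 20)
  Index 2: (7, 18)
Step 2: Last element of a (10) has no pair, dropped.
Therefore output = [(7, 20), (6, 20), (7, 18)].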